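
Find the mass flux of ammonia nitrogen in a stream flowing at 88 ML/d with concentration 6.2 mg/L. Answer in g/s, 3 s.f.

88 ML/d = 1.019 m³/s.
Mass flux = Q·C = 1.019 m³/s × 6.2 g/m³ = 6.315 g/s.

6.31 g/s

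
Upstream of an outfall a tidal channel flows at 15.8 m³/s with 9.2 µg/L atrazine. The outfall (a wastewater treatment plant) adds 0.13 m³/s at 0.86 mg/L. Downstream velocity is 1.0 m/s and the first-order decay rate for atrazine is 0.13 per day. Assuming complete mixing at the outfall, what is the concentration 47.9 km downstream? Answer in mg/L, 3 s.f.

9.2 µg/L = 0.0092 mg/L.
After complete mixing, C₀ = (0.13·0.86 + 15.8·0.0092) / 15.93 = 0.01614 mg/L.
Travel time t = 4.79e+04 m / 1.0 m/s = 4.79e+04 s = 0.5544 d.
C = 0.01614·exp(−0.13·0.5544) = 0.01614·0.9305 = 0.01502 mg/L.

0.0150 mg/L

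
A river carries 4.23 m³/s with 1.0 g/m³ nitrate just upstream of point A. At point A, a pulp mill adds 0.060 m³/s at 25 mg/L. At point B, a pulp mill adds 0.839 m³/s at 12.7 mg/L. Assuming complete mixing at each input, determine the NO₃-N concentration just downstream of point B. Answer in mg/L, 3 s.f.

3.19 mg/L

After input A: C = (4.23·1 + 0.06·25) / 4.29 = 1.336 mg/L.
After input B: C = (4.29·1.336 + 0.839·12.7) / 5.129 = 3.195 mg/L.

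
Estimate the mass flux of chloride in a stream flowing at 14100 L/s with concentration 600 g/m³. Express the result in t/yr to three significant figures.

14100 L/s = 14.1 m³/s.
Mass flux = Q·C = 14.1 m³/s × 600 g/m³ = 8460 g/s.
= 8460 g/s × 31.56 = 2.67e+05 t/yr.

267000 t/yr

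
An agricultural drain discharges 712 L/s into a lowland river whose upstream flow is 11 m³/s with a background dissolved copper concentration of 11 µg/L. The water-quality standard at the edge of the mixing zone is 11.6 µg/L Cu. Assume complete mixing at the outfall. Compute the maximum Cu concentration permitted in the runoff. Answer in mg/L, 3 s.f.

0.0209 mg/L

712 L/s = 0.712 m³/s.
11 µg/L = 0.011 mg/L.
11.6 µg/L = 0.0116 mg/L.
Mass balance: 0.0116·11.71 = 0.712·Cₑ + 11·0.011.
Cₑ = (0.1359 − 0.121) / 0.712 = 0.02087 mg/L.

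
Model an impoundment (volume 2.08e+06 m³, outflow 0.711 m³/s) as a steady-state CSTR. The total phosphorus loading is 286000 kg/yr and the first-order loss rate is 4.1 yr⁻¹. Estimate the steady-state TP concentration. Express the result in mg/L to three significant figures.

9.24 mg/L

Outflow Q = 0.711 m³/s × 3.156e+07 s/yr = 2.244e+07 m³/yr.
Steady-state CSTR mass balance: W = Q·C + k·V·C, so C = W/(Q + kV).
Q + kV = 2.244e+07 + 4.1·2.08e+06 = 3.097e+07 m³/yr.
C = 286000/3.097e+07 = 0.009236 kg/m³ = 9.236 mg/L.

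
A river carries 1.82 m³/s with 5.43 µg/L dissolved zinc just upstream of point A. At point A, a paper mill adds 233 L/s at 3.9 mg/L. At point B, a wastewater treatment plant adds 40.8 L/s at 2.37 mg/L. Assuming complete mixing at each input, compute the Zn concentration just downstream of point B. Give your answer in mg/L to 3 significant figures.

5.43 µg/L = 0.00543 mg/L.
233 L/s = 0.233 m³/s.
After input A: C = (1.82·0.00543 + 0.233·3.9) / 2.053 = 0.4474 mg/L.
40.8 L/s = 0.0408 m³/s.
After input B: C = (2.053·0.4474 + 0.0408·2.37) / 2.094 = 0.4849 mg/L.

0.485 mg/L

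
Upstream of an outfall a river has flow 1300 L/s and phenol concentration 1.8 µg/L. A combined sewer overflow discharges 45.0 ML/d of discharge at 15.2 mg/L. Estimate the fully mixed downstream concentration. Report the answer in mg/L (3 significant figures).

4.35 mg/L

45.0 ML/d = 0.5208 m³/s.
1300 L/s = 1.3 m³/s.
1.8 µg/L = 0.0018 mg/L.
Flow-weighted mixing gives C = (0.5208·15.2 + 1.3·0.0018) / (0.5208 + 1.3) = 7.919/1.821 = 4.349 mg/L.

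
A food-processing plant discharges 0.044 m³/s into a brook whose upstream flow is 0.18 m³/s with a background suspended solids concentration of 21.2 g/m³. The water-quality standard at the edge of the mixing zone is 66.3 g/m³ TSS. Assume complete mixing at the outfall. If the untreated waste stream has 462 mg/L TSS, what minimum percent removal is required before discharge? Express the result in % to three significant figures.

Mass balance: 66.3·0.224 = 0.044·Cₑ + 0.18·21.2.
Cₑ = (14.85 − 3.816) / 0.044 = 250.8 mg/L.
Required removal = 1 − 250.8/462 = 45.71 %.

45.7 %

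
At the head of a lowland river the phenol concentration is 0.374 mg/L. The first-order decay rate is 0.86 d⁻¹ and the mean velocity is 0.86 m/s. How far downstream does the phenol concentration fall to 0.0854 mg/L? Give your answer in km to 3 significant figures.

From C = C₀·e^(−kt), t = ln(C₀/C)/k = ln(0.374/0.0854)/0.86 = 1.477/0.86 = 1.717 d.
Distance = v·t = 0.86 m/s × 1.484e+05 s = 1.276e+05 m = 127.6 km.

128 km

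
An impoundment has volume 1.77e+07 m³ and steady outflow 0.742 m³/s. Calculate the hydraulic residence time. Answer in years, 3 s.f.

Q = 0.742 m³/s × 3.156e+07 s/yr = 2.342e+07 m³/yr.
Hydraulic residence time τ = V/Q = 1.77e+07/2.342e+07 = 0.7559 yr.

0.756 yr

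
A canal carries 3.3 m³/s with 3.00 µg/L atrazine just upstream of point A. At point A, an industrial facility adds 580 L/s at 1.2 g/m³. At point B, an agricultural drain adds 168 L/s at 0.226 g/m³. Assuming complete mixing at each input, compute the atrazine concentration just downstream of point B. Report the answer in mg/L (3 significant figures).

0.184 mg/L

3.00 µg/L = 0.003 mg/L.
580 L/s = 0.58 m³/s.
After input A: C = (3.3·0.003 + 0.58·1.2) / 3.88 = 0.1819 mg/L.
168 L/s = 0.168 m³/s.
After input B: C = (3.88·0.1819 + 0.168·0.226) / 4.048 = 0.1838 mg/L.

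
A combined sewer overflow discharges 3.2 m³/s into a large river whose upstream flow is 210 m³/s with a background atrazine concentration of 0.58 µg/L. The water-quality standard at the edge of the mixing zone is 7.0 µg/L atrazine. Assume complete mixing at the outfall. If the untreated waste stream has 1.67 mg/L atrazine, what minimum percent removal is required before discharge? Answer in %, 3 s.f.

0.58 µg/L = 0.00058 mg/L.
7.0 µg/L = 0.007 mg/L.
Mass balance: 0.007·213.2 = 3.2·Cₑ + 210·0.00058.
Cₑ = (1.492 − 0.1218) / 3.2 = 0.4283 mg/L.
Required removal = 1 − 0.4283/1.67 = 74.35 %.

74.4 %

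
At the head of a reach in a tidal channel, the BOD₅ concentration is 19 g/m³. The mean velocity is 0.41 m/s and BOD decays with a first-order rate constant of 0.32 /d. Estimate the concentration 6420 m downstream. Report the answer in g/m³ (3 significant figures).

17.9 g/m³

Travel time t = 6420 m / 0.41 m/s = 6420/0.41 = 1.566e+04 s = 0.1812 d.
First-order decay: C = 19·exp(−0.32·0.1812) = 19·0.9437 = 17.93 g/m³.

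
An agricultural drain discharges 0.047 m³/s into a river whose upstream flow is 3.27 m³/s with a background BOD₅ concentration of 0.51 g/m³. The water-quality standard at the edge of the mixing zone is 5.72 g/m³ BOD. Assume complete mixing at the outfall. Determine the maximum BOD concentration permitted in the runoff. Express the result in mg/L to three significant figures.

Mass balance: 5.72·3.317 = 0.047·Cₑ + 3.27·0.51.
Cₑ = (18.97 − 1.668) / 0.047 = 368.2 mg/L.

368 mg/L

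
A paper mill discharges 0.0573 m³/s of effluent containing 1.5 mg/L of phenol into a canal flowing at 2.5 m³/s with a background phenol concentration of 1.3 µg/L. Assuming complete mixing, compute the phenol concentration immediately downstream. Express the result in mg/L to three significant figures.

0.0349 mg/L

1.3 µg/L = 0.0013 mg/L.
Flow-weighted mixing gives C = (0.0573·1.5 + 2.5·0.0013) / (0.0573 + 2.5) = 0.0892/2.557 = 0.03488 mg/L.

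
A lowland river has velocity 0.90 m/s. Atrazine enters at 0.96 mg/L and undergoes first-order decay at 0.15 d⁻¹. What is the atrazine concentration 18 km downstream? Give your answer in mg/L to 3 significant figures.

0.927 mg/L

Travel time t = 18 km / 0.90 m/s = 1.8e+04/0.90 = 2e+04 s = 0.2315 d.
First-order decay: C = 0.96·exp(−0.15·0.2315) = 0.96·0.9659 = 0.9272 mg/L.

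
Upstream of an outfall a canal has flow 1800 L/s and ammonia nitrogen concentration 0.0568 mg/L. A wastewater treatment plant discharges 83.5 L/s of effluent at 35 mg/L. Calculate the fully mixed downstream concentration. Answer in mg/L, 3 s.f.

1.61 mg/L

83.5 L/s = 0.0835 m³/s.
1800 L/s = 1.8 m³/s.
Flow-weighted mixing gives C = (0.0835·35 + 1.8·0.0568) / (0.0835 + 1.8) = 3.025/1.883 = 1.606 mg/L.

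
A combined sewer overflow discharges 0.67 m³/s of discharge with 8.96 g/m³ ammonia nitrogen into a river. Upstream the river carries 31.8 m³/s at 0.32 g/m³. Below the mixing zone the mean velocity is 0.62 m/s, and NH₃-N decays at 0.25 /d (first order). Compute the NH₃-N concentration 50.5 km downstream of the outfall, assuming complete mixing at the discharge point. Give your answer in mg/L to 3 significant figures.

0.394 mg/L

After complete mixing, C₀ = (0.67·8.96 + 31.8·0.32) / 32.47 = 0.4983 mg/L.
Travel time t = 5.05e+04 m / 0.62 m/s = 8.145e+04 s = 0.9427 d.
C = 0.4983·exp(−0.25·0.9427) = 0.4983·0.79 = 0.3937 mg/L.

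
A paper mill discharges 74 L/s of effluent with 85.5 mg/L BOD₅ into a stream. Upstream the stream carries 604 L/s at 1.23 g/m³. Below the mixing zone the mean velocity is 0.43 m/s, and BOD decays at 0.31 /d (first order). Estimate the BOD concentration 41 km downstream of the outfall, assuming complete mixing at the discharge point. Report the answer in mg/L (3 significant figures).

7.41 mg/L

74 L/s = 0.074 m³/s.
604 L/s = 0.604 m³/s.
After complete mixing, C₀ = (0.074·85.5 + 0.604·1.23) / 0.678 = 10.43 mg/L.
Travel time t = 4.1e+04 m / 0.43 m/s = 9.535e+04 s = 1.104 d.
C = 10.43·exp(−0.31·1.104) = 10.43·0.7103 = 7.406 mg/L.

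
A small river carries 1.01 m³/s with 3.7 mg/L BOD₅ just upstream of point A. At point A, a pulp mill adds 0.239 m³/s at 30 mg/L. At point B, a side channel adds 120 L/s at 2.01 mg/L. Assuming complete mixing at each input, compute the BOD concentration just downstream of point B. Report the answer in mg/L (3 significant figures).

After input A: C = (1.01·3.7 + 0.239·30) / 1.249 = 8.733 mg/L.
120 L/s = 0.12 m³/s.
After input B: C = (1.249·8.733 + 0.12·2.01) / 1.369 = 8.143 mg/L.

8.14 mg/L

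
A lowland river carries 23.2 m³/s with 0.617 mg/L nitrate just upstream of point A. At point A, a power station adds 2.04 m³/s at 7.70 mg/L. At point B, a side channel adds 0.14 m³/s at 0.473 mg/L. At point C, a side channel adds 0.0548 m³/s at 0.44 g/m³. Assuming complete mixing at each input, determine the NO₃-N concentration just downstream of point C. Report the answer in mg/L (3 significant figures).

1.18 mg/L

After input A: C = (23.2·0.617 + 2.04·7.7) / 25.24 = 1.189 mg/L.
After input B: C = (25.24·1.189 + 0.14·0.473) / 25.38 = 1.186 mg/L.
After input C: C = (25.38·1.186 + 0.0548·0.44) / 25.43 = 1.184 mg/L.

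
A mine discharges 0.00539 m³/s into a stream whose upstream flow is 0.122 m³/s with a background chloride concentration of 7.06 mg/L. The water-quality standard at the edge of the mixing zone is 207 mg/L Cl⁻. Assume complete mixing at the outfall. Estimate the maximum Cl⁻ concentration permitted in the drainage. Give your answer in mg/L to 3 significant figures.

Mass balance: 207·0.1274 = 0.00539·Cₑ + 0.122·7.06.
Cₑ = (26.37 − 0.8613) / 0.00539 = 4733 mg/L.

4730 mg/L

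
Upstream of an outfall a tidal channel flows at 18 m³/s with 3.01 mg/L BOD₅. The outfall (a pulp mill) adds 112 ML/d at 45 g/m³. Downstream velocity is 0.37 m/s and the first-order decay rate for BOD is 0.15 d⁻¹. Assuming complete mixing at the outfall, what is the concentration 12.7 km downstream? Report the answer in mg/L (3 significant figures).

5.49 mg/L

112 ML/d = 1.296 m³/s.
After complete mixing, C₀ = (1.296·45 + 18·3.01) / 19.3 = 5.831 mg/L.
Travel time t = 1.27e+04 m / 0.37 m/s = 3.432e+04 s = 0.3973 d.
C = 5.831·exp(−0.15·0.3973) = 5.831·0.9421 = 5.494 mg/L.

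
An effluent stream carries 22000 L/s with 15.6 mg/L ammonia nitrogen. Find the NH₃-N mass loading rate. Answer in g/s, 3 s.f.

22000 L/s = 22 m³/s.
Mass flux = Q·C = 22 m³/s × 15.6 g/m³ = 343.2 g/s.

343 g/s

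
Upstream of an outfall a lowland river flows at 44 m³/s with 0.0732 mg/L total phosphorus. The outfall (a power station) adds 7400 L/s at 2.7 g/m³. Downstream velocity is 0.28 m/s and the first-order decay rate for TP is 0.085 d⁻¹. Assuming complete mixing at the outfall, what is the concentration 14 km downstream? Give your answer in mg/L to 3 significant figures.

7400 L/s = 7.4 m³/s.
After complete mixing, C₀ = (7.4·2.7 + 44·0.0732) / 51.4 = 0.4514 mg/L.
Travel time t = 1.4e+04 m / 0.28 m/s = 5e+04 s = 0.5787 d.
C = 0.4514·exp(−0.085·0.5787) = 0.4514·0.952 = 0.4297 mg/L.

0.430 mg/L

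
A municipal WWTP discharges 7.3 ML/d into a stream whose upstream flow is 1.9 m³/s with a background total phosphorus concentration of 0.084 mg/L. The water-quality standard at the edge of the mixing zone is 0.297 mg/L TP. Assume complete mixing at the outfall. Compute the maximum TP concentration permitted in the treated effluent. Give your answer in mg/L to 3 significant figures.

7.3 ML/d = 0.08449 m³/s.
Mass balance: 0.297·1.984 = 0.08449·Cₑ + 1.9·0.084.
Cₑ = (0.5894 − 0.1596) / 0.08449 = 5.087 mg/L.

5.09 mg/L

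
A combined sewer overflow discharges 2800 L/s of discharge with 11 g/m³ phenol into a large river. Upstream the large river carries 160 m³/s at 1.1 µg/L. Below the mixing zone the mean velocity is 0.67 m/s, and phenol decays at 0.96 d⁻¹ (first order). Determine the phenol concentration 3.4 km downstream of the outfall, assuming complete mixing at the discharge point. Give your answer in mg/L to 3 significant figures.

2800 L/s = 2.8 m³/s.
1.1 µg/L = 0.0011 mg/L.
After complete mixing, C₀ = (2.8·11 + 160·0.0011) / 162.8 = 0.1903 mg/L.
Travel time t = 3400 m / 0.67 m/s = 5075 s = 0.05873 d.
C = 0.1903·exp(−0.96·0.05873) = 0.1903·0.9452 = 0.1798 mg/L.

0.180 mg/L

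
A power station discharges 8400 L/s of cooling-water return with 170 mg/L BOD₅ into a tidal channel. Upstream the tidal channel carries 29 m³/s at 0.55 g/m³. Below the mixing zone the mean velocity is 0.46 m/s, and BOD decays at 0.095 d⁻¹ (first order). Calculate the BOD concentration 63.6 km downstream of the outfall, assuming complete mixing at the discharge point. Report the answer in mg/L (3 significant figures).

8400 L/s = 8.4 m³/s.
After complete mixing, C₀ = (8.4·170 + 29·0.55) / 37.4 = 38.61 mg/L.
Travel time t = 6.36e+04 m / 0.46 m/s = 1.383e+05 s = 1.6 d.
C = 38.61·exp(−0.095·1.6) = 38.61·0.859 = 33.16 mg/L.

33.2 mg/L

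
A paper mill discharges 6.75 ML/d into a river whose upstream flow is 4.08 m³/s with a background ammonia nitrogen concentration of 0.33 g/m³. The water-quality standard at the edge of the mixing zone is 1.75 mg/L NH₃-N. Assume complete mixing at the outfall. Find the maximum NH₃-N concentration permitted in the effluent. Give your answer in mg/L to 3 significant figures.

6.75 ML/d = 0.07812 m³/s.
Mass balance: 1.75·4.158 = 0.07812·Cₑ + 4.08·0.33.
Cₑ = (7.277 − 1.346) / 0.07812 = 75.91 mg/L.

75.9 mg/L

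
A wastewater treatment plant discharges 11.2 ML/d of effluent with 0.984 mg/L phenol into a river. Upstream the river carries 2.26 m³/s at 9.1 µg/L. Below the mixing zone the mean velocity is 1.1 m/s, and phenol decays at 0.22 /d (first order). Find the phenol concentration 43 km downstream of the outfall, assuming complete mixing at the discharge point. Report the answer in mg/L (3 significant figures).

11.2 ML/d = 0.1296 m³/s.
9.1 µg/L = 0.0091 mg/L.
After complete mixing, C₀ = (0.1296·0.984 + 2.26·0.0091) / 2.39 = 0.06199 mg/L.
Travel time t = 4.3e+04 m / 1.1 m/s = 3.909e+04 s = 0.4524 d.
C = 0.06199·exp(−0.22·0.4524) = 0.06199·0.9053 = 0.05611 mg/L.

0.0561 mg/L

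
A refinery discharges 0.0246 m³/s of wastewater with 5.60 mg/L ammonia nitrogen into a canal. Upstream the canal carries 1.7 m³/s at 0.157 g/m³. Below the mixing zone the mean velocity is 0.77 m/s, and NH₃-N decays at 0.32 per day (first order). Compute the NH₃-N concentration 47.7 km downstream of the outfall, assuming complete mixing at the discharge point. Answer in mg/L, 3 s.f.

0.187 mg/L

After complete mixing, C₀ = (0.0246·5.6 + 1.7·0.157) / 1.725 = 0.2346 mg/L.
Travel time t = 4.77e+04 m / 0.77 m/s = 6.195e+04 s = 0.717 d.
C = 0.2346·exp(−0.32·0.717) = 0.2346·0.795 = 0.1865 mg/L.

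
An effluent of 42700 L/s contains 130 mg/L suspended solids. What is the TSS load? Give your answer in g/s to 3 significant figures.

42700 L/s = 42.7 m³/s.
Mass flux = Q·C = 42.7 m³/s × 130 g/m³ = 5551 g/s.

5550 g/s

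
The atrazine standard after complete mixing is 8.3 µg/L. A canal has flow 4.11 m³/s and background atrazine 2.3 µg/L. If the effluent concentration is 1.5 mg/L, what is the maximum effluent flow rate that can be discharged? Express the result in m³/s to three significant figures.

2.3 µg/L = 0.0023 mg/L.
8.3 µg/L = 0.0083 mg/L.
Mass balance at complete mixing: C_std·(Q_w + Q_r) = Q_w·C_e + Q_r·C_b.
Rearranging, Q_w = Q_r·(C_std − C_b)/(C_e − C_std) = 4.11·(0.0083 − 0.0023) / (1.5 − 0.0083) = 0.01653 m³/s.

0.0165 m³/s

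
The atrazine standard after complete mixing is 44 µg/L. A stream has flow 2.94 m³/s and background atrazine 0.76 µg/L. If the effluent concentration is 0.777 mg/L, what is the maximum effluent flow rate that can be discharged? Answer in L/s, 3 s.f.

0.76 µg/L = 0.00076 mg/L.
44 µg/L = 0.044 mg/L.
Mass balance at complete mixing: C_std·(Q_w + Q_r) = Q_w·C_e + Q_r·C_b.
Rearranging, Q_w = Q_r·(C_std − C_b)/(C_e − C_std) = 2.94·(0.044 − 0.00076) / (0.777 − 0.044) = 0.1734 m³/s.
= 173.4 L/s.

173 L/s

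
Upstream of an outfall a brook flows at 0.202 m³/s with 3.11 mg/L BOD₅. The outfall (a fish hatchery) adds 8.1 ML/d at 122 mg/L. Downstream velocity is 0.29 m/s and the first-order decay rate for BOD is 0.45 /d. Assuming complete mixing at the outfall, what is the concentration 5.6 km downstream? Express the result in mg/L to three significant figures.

36.9 mg/L

8.1 ML/d = 0.09375 m³/s.
After complete mixing, C₀ = (0.09375·122 + 0.202·3.11) / 0.2958 = 40.8 mg/L.
Travel time t = 5600 m / 0.29 m/s = 1.931e+04 s = 0.2235 d.
C = 40.8·exp(−0.45·0.2235) = 40.8·0.9043 = 36.89 mg/L.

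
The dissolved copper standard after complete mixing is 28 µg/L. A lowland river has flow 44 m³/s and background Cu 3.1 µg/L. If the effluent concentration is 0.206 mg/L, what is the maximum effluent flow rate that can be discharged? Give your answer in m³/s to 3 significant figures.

3.1 µg/L = 0.0031 mg/L.
28 µg/L = 0.028 mg/L.
Mass balance at complete mixing: C_std·(Q_w + Q_r) = Q_w·C_e + Q_r·C_b.
Rearranging, Q_w = Q_r·(C_std − C_b)/(C_e − C_std) = 44·(0.028 − 0.0031) / (0.206 − 0.028) = 6.155 m³/s.

6.16 m³/s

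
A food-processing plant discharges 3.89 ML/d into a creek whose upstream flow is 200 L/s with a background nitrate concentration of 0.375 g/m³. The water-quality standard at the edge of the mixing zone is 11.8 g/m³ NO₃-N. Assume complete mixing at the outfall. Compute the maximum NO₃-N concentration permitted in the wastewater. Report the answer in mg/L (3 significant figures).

3.89 ML/d = 0.04502 m³/s.
200 L/s = 0.2 m³/s.
Mass balance: 11.8·0.245 = 0.04502·Cₑ + 0.2·0.375.
Cₑ = (2.891 − 0.075) / 0.04502 = 62.55 mg/L.

62.6 mg/L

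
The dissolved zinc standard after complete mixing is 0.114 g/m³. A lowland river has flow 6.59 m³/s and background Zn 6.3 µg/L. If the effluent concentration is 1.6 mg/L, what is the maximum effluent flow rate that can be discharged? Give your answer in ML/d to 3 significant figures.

41.3 ML/d

6.3 µg/L = 0.0063 mg/L.
Mass balance at complete mixing: C_std·(Q_w + Q_r) = Q_w·C_e + Q_r·C_b.
Rearranging, Q_w = Q_r·(C_std − C_b)/(C_e − C_std) = 6.59·(0.114 − 0.0063) / (1.6 − 0.114) = 0.4776 m³/s.
= 41.27 ML/d.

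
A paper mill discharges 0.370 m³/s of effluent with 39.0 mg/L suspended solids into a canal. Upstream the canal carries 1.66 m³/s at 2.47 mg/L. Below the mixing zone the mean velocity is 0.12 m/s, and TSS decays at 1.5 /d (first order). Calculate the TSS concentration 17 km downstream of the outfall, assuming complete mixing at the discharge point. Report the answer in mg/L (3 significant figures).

0.780 mg/L

After complete mixing, C₀ = (0.37·39 + 1.66·2.47) / 2.03 = 9.128 mg/L.
Travel time t = 1.7e+04 m / 0.12 m/s = 1.417e+05 s = 1.64 d.
C = 9.128·exp(−1.5·1.64) = 9.128·0.08548 = 0.7803 mg/L.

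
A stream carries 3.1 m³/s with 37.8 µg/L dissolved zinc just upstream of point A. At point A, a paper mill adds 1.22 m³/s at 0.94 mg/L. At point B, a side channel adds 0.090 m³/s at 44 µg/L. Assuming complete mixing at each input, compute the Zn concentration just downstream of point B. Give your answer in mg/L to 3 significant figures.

37.8 µg/L = 0.0378 mg/L.
After input A: C = (3.1·0.0378 + 1.22·0.94) / 4.32 = 0.2926 mg/L.
44 µg/L = 0.044 mg/L.
After input B: C = (4.32·0.2926 + 0.09·0.044) / 4.41 = 0.2875 mg/L.

0.288 mg/L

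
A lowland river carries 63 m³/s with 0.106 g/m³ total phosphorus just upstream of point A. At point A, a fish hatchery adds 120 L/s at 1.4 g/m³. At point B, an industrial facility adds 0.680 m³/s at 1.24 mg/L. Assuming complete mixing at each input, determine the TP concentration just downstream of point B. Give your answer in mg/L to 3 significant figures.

120 L/s = 0.12 m³/s.
After input A: C = (63·0.106 + 0.12·1.4) / 63.12 = 0.1085 mg/L.
After input B: C = (63.12·0.1085 + 0.68·1.24) / 63.8 = 0.1205 mg/L.

0.121 mg/L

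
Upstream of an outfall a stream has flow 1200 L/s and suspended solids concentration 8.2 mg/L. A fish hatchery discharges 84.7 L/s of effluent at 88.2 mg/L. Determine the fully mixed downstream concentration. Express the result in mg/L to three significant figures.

13.5 mg/L

84.7 L/s = 0.0847 m³/s.
1200 L/s = 1.2 m³/s.
Flow-weighted mixing gives C = (0.0847·88.2 + 1.2·8.2) / (0.0847 + 1.2) = 17.31/1.285 = 13.47 mg/L.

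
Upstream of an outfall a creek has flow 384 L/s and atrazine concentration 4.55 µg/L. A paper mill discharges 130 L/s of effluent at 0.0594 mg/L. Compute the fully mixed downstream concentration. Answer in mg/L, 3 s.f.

0.0184 mg/L

130 L/s = 0.13 m³/s.
384 L/s = 0.384 m³/s.
4.55 µg/L = 0.00455 mg/L.
By mass balance at complete mixing, C = (0.13·0.0594 + 0.384·0.00455) / (0.13 + 0.384) = 0.009469/0.514 = 0.01842 mg/L.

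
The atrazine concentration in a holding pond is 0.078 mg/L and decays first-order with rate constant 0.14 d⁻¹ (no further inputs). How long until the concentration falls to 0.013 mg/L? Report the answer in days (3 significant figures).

12.8 d

t = ln(C₀/C)/k = ln(0.078/0.013)/0.14 = 1.792/0.14 = 12.8 d.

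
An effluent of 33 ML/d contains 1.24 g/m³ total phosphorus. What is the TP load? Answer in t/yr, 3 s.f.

14.9 t/yr

33 ML/d = 0.3819 m³/s.
Mass flux = Q·C = 0.3819 m³/s × 1.24 g/m³ = 0.4736 g/s.
= 0.4736 g/s × 31.56 = 14.95 t/yr.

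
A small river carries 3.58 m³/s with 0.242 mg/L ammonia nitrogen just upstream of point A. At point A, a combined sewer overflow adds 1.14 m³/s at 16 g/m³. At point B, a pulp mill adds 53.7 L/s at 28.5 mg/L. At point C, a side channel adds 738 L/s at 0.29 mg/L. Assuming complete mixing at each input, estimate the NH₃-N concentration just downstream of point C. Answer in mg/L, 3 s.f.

After input A: C = (3.58·0.242 + 1.14·16) / 4.72 = 4.048 mg/L.
53.7 L/s = 0.0537 m³/s.
After input B: C = (4.72·4.048 + 0.0537·28.5) / 4.774 = 4.323 mg/L.
738 L/s = 0.738 m³/s.
After input C: C = (4.774·4.323 + 0.738·0.29) / 5.512 = 3.783 mg/L.

3.78 mg/L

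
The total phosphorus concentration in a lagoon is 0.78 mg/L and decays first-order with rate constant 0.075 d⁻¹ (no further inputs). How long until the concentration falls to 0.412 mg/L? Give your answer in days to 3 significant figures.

8.51 d

t = ln(C₀/C)/k = ln(0.78/0.412)/0.075 = 0.6383/0.075 = 8.51 d.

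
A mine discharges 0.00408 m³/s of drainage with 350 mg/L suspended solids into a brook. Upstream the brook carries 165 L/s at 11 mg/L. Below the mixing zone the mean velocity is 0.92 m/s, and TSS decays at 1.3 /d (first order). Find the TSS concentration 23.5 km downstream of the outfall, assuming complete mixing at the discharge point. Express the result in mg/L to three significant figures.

13.1 mg/L

165 L/s = 0.165 m³/s.
After complete mixing, C₀ = (0.00408·350 + 0.165·11) / 0.1691 = 19.18 mg/L.
Travel time t = 2.35e+04 m / 0.92 m/s = 2.554e+04 s = 0.2956 d.
C = 19.18·exp(−1.3·0.2956) = 19.18·0.6809 = 13.06 mg/L.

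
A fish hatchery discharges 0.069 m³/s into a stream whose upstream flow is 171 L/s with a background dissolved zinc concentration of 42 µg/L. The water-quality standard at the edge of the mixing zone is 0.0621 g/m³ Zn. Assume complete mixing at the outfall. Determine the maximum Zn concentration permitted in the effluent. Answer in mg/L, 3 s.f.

0.112 mg/L

171 L/s = 0.171 m³/s.
42 µg/L = 0.042 mg/L.
Mass balance: 0.0621·0.24 = 0.069·Cₑ + 0.171·0.042.
Cₑ = (0.0149 − 0.007182) / 0.069 = 0.1119 mg/L.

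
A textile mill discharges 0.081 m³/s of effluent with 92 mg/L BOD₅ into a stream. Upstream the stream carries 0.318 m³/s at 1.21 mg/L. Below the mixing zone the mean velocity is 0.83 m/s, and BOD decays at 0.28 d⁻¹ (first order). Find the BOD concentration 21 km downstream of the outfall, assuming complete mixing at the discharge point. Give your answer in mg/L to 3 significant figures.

18.1 mg/L

After complete mixing, C₀ = (0.081·92 + 0.318·1.21) / 0.399 = 19.64 mg/L.
Travel time t = 2.1e+04 m / 0.83 m/s = 2.53e+04 s = 0.2928 d.
C = 19.64·exp(−0.28·0.2928) = 19.64·0.9213 = 18.09 mg/L.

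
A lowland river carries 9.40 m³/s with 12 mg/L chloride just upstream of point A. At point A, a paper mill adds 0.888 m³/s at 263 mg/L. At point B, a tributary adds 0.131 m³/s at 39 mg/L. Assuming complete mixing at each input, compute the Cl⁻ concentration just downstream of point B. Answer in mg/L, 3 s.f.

33.7 mg/L

After input A: C = (9.4·12 + 0.888·263) / 10.29 = 33.66 mg/L.
After input B: C = (10.29·33.66 + 0.131·39) / 10.42 = 33.73 mg/L.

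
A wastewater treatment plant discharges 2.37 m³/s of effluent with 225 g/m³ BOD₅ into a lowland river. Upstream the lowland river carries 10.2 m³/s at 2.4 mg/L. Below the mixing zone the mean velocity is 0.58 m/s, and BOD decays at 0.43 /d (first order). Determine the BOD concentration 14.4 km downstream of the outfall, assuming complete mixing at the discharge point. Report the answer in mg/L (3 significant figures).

39.2 mg/L

After complete mixing, C₀ = (2.37·225 + 10.2·2.4) / 12.57 = 44.37 mg/L.
Travel time t = 1.44e+04 m / 0.58 m/s = 2.483e+04 s = 0.2874 d.
C = 44.37·exp(−0.43·0.2874) = 44.37·0.8838 = 39.21 mg/L.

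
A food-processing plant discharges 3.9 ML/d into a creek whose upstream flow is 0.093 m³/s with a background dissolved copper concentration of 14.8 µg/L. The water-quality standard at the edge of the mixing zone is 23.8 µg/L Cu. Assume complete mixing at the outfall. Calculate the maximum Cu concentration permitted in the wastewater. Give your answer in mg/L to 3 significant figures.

0.0423 mg/L

3.9 ML/d = 0.04514 m³/s.
14.8 µg/L = 0.0148 mg/L.
23.8 µg/L = 0.0238 mg/L.
Mass balance: 0.0238·0.1381 = 0.04514·Cₑ + 0.093·0.0148.
Cₑ = (0.003288 − 0.001376) / 0.04514 = 0.04234 mg/L.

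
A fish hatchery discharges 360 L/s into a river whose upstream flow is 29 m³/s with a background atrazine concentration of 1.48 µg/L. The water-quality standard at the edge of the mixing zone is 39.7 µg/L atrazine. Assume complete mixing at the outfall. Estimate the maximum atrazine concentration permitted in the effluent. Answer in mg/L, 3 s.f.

3.12 mg/L

360 L/s = 0.36 m³/s.
1.48 µg/L = 0.00148 mg/L.
39.7 µg/L = 0.0397 mg/L.
Mass balance: 0.0397·29.36 = 0.36·Cₑ + 29·0.00148.
Cₑ = (1.166 − 0.04292) / 0.36 = 3.119 mg/L.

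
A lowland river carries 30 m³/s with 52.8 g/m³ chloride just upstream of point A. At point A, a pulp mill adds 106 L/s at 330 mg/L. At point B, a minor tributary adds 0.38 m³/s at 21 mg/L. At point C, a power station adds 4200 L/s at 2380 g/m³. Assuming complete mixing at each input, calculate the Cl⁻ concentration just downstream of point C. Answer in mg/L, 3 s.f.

106 L/s = 0.106 m³/s.
After input A: C = (30·52.8 + 0.106·330) / 30.11 = 53.78 mg/L.
After input B: C = (30.11·53.78 + 0.38·21) / 30.49 = 53.37 mg/L.
4200 L/s = 4.2 m³/s.
After input C: C = (30.49·53.37 + 4.2·2380) / 34.69 = 335.1 mg/L.

335 mg/L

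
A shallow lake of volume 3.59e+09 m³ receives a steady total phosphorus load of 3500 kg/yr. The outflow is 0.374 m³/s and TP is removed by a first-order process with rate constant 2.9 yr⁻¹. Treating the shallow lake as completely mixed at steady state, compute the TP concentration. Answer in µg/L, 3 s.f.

0.336 µg/L

Outflow Q = 0.374 m³/s × 3.156e+07 s/yr = 1.18e+07 m³/yr.
Steady-state CSTR mass balance: W = Q·C + k·V·C, so C = W/(Q + kV).
Q + kV = 1.18e+07 + 2.9·3.59e+09 = 1.042e+10 m³/yr.
C = 3500/1.042e+10 = 3.358e-07 kg/m³ = 0.0003358 mg/L = 0.3358 µg/L.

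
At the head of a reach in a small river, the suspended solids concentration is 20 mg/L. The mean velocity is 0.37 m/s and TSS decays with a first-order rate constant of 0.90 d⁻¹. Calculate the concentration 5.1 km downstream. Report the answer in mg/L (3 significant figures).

Travel time t = 5.1 km / 0.37 m/s = 5100/0.37 = 1.378e+04 s = 0.1595 d.
First-order decay: C = 20·exp(−0.90·0.1595) = 20·0.8663 = 17.33 mg/L.

17.3 mg/L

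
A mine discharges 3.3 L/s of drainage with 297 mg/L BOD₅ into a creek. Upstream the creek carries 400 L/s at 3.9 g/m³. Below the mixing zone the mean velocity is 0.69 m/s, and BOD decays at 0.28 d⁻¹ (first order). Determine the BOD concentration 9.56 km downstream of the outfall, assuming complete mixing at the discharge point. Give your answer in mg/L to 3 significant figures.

3.3 L/s = 0.0033 m³/s.
400 L/s = 0.4 m³/s.
After complete mixing, C₀ = (0.0033·297 + 0.4·3.9) / 0.4033 = 6.298 mg/L.
Travel time t = 9560 m / 0.69 m/s = 1.386e+04 s = 0.1604 d.
C = 6.298·exp(−0.28·0.1604) = 6.298·0.9561 = 6.022 mg/L.

6.02 mg/L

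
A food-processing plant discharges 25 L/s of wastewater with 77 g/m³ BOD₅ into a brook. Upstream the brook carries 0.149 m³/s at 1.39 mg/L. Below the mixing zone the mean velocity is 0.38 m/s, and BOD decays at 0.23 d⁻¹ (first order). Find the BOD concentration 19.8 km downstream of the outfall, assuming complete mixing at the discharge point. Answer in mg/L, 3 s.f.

10.7 mg/L

25 L/s = 0.025 m³/s.
After complete mixing, C₀ = (0.025·77 + 0.149·1.39) / 0.174 = 12.25 mg/L.
Travel time t = 1.98e+04 m / 0.38 m/s = 5.211e+04 s = 0.6031 d.
C = 12.25·exp(−0.23·0.6031) = 12.25·0.8705 = 10.67 mg/L.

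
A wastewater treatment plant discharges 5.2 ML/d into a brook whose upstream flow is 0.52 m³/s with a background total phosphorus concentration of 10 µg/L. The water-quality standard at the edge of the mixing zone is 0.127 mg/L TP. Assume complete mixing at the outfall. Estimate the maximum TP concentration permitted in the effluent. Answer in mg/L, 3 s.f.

1.14 mg/L

5.2 ML/d = 0.06019 m³/s.
10 µg/L = 0.01 mg/L.
Mass balance: 0.127·0.5802 = 0.06019·Cₑ + 0.52·0.01.
Cₑ = (0.07368 − 0.0052) / 0.06019 = 1.138 mg/L.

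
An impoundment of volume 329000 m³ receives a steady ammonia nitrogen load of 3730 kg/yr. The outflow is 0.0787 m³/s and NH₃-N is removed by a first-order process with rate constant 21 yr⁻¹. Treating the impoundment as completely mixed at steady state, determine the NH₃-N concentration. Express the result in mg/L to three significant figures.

Outflow Q = 0.0787 m³/s × 3.156e+07 s/yr = 2.484e+06 m³/yr.
Steady-state CSTR mass balance: W = Q·C + k·V·C, so C = W/(Q + kV).
Q + kV = 2.484e+06 + 21·329000 = 9.393e+06 m³/yr.
C = 3730/9.393e+06 = 0.0003971 kg/m³ = 0.3971 mg/L.

0.397 mg/L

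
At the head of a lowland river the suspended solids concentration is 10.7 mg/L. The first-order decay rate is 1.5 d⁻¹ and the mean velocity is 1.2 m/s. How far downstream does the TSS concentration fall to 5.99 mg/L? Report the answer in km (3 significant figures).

From C = C₀·e^(−kt), t = ln(C₀/C)/k = ln(10.7/5.99)/1.5 = 0.5802/1.5 = 0.3868 d.
Distance = v·t = 1.2 m/s × 3.342e+04 s = 4.01e+04 m = 40.1 km.

40.1 km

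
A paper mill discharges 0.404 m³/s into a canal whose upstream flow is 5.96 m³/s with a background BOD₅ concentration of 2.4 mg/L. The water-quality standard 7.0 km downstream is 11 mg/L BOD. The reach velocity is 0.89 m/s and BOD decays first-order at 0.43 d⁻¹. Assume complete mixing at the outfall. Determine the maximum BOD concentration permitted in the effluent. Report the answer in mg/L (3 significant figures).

145 mg/L

Travel time to the compliance point: t = 7000/0.89 = 7865 s = 0.09103 d; decay factor exp(−0.43·0.09103) = 0.9616.
So the concentration just after mixing may be at most 11/0.9616 = 11.44 mg/L.
Mass balance: 11.44·6.364 = 0.404·Cₑ + 5.96·2.4.
Cₑ = (72.8 − 14.3) / 0.404 = 144.8 mg/L.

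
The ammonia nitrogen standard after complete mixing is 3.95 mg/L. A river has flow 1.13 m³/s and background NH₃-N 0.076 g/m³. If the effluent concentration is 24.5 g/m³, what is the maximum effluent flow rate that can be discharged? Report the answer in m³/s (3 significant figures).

0.213 m³/s

Mass balance at complete mixing: C_std·(Q_w + Q_r) = Q_w·C_e + Q_r·C_b.
Rearranging, Q_w = Q_r·(C_std − C_b)/(C_e − C_std) = 1.13·(3.95 − 0.076) / (24.5 − 3.95) = 0.213 m³/s.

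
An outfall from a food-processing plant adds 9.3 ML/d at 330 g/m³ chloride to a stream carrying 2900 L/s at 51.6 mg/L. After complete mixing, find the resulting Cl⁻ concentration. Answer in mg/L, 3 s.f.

61.6 mg/L

9.3 ML/d = 0.1076 m³/s.
2900 L/s = 2.9 m³/s.
Conservation of mass across the mixing zone: C = (0.1076·330 + 2.9·51.6) / (0.1076 + 2.9) = 185.2/3.008 = 61.56 mg/L.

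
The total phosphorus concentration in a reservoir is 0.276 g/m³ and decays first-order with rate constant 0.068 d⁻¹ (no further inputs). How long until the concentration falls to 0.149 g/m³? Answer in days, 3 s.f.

9.07 d

t = ln(C₀/C)/k = ln(0.276/0.149)/0.068 = 0.6165/0.068 = 9.066 d.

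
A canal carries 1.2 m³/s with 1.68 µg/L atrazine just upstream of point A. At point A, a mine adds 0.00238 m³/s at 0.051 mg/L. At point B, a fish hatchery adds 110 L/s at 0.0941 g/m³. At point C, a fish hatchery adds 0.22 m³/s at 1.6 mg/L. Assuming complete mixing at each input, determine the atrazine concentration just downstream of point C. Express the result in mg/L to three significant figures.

0.238 mg/L

1.68 µg/L = 0.00168 mg/L.
After input A: C = (1.2·0.00168 + 0.00238·0.051) / 1.202 = 0.001778 mg/L.
110 L/s = 0.11 m³/s.
After input B: C = (1.202·0.001778 + 0.11·0.0941) / 1.312 = 0.009516 mg/L.
After input C: C = (1.312·0.009516 + 0.22·1.6) / 1.532 = 0.2379 mg/L.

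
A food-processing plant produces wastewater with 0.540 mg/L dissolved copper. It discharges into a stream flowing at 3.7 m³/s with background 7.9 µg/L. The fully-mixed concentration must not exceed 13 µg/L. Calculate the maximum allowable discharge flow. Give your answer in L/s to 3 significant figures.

7.9 µg/L = 0.0079 mg/L.
13 µg/L = 0.013 mg/L.
Mass balance at complete mixing: C_std·(Q_w + Q_r) = Q_w·C_e + Q_r·C_b.
Rearranging, Q_w = Q_r·(C_std − C_b)/(C_e − C_std) = 3.7·(0.013 − 0.0079) / (0.54 − 0.013) = 0.03581 m³/s.
= 35.81 L/s.

35.8 L/s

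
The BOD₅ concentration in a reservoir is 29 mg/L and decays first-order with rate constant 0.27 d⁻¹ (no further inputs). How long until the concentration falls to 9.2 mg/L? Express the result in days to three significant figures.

4.25 d

t = ln(C₀/C)/k = ln(29/9.2)/0.27 = 1.148/0.27 = 4.252 d.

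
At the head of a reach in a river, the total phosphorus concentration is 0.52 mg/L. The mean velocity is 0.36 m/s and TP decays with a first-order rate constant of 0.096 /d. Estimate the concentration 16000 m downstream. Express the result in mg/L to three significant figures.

0.495 mg/L

Travel time t = 16000 m / 0.36 m/s = 1.6e+04/0.36 = 4.444e+04 s = 0.5144 d.
First-order decay: C = 0.52·exp(−0.096·0.5144) = 0.52·0.9518 = 0.4949 mg/L.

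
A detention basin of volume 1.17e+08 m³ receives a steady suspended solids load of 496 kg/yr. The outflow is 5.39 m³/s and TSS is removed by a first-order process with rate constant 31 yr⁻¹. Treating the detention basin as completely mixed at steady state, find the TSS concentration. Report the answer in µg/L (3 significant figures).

0.131 µg/L

Outflow Q = 5.39 m³/s × 3.156e+07 s/yr = 1.701e+08 m³/yr.
Steady-state CSTR mass balance: W = Q·C + k·V·C, so C = W/(Q + kV).
Q + kV = 1.701e+08 + 31·1.17e+08 = 3.797e+09 m³/yr.
C = 496/3.797e+09 = 1.306e-07 kg/m³ = 0.0001306 mg/L = 0.1306 µg/L.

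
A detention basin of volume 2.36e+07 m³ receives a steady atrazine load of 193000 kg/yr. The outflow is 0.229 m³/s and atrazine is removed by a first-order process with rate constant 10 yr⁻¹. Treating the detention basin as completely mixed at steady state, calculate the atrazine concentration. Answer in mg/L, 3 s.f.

0.793 mg/L

Outflow Q = 0.229 m³/s × 3.156e+07 s/yr = 7.227e+06 m³/yr.
Steady-state CSTR mass balance: W = Q·C + k·V·C, so C = W/(Q + kV).
Q + kV = 7.227e+06 + 10·2.36e+07 = 2.432e+08 m³/yr.
C = 193000/2.432e+08 = 0.0007935 kg/m³ = 0.7935 mg/L.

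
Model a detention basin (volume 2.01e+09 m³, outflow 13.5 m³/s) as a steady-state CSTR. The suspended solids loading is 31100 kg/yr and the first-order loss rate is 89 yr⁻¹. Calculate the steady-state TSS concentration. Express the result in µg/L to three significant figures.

0.173 µg/L

Outflow Q = 13.5 m³/s × 3.156e+07 s/yr = 4.26e+08 m³/yr.
Steady-state CSTR mass balance: W = Q·C + k·V·C, so C = W/(Q + kV).
Q + kV = 4.26e+08 + 89·2.01e+09 = 1.793e+11 m³/yr.
C = 31100/1.793e+11 = 1.734e-07 kg/m³ = 0.0001734 mg/L = 0.1734 µg/L.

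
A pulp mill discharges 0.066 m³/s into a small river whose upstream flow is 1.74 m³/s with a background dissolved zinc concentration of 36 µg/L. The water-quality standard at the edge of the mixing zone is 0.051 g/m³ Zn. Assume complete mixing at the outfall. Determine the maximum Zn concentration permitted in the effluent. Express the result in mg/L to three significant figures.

36 µg/L = 0.036 mg/L.
Mass balance: 0.051·1.806 = 0.066·Cₑ + 1.74·0.036.
Cₑ = (0.09211 − 0.06264) / 0.066 = 0.4465 mg/L.

0.446 mg/L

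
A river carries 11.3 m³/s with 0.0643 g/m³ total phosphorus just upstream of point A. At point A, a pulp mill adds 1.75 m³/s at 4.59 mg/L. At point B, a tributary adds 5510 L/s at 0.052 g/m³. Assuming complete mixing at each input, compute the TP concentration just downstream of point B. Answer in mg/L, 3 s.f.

0.487 mg/L

After input A: C = (11.3·0.0643 + 1.75·4.59) / 13.05 = 0.6712 mg/L.
5510 L/s = 5.51 m³/s.
After input B: C = (13.05·0.6712 + 5.51·0.052) / 18.56 = 0.4874 mg/L.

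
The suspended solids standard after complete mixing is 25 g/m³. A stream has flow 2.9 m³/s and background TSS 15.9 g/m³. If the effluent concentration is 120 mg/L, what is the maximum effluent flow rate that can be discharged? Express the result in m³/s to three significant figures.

0.278 m³/s

Mass balance at complete mixing: C_std·(Q_w + Q_r) = Q_w·C_e + Q_r·C_b.
Rearranging, Q_w = Q_r·(C_std − C_b)/(C_e − C_std) = 2.9·(25 − 15.9) / (120 − 25) = 0.2778 m³/s.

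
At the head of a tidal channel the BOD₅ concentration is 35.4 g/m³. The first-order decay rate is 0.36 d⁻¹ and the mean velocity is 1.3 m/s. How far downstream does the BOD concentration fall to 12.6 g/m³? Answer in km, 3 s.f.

From C = C₀·e^(−kt), t = ln(C₀/C)/k = ln(35.4/12.6)/0.36 = 1.033/0.36 = 2.869 d.
Distance = v·t = 1.3 m/s × 2.479e+05 s = 3.223e+05 m = 322.3 km.

322 km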